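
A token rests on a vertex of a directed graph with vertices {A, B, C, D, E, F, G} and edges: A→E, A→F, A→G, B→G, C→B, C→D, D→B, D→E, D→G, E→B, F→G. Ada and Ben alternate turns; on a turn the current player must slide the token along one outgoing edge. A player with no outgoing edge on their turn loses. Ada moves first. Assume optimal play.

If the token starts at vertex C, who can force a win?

Ben wins.

Positions with no move are L. A position that does have a move is losing for the player to move precisely when every available move leads to a winning position for the opponent. Fill in the labels:
Every edge goes from a vertex to one that appears earlier in the order G, B, E, D, C, F, A, so processing vertices in that order labels each vertex after all of its successors.
G: no outgoing edge → L
B: W (go to G, an L position)
E: L (sole option B(W) is W)
D: W (go to E, an L position)
C: L (options D(W), B(W) are all W)
F: W (go to G, an L position)
A: W (go to E, an L position)
The starting position C is L: whatever Ada does, the opponent receives a W position.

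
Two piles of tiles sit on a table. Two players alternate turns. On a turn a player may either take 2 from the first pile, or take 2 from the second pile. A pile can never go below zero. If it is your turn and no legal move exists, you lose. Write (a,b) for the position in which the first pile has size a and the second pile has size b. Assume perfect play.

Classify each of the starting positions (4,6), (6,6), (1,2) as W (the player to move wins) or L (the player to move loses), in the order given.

(4,6): W, (6,6): L, (1,2): W

Use the standard recursion: the mover loses at a terminal position; elsewhere, the mover wins exactly when some move hands the opponent an L position.
No move ever increases a pile, so every position that can arise here has a ≤ 6 and b ≤ 6; it is enough to label the cells with 0 ≤ a ≤ 6 and 0 ≤ b ≤ 6.
Every move lowers a or b (never raises either), so fill the grid row by row in increasing a, and left to right within a row: each cell's successors are then already labelled.
      b=0  b=1  b=2  b=3  b=4  b=5  b=6
a=0:    L    L    W    W    L    L    W
a=1:    L    L    W    W    L    L    W
a=2:    W    W    L    L    W    W    L
a=3:    W    W    L    L    W    W    L
a=4:    L    L    W    W    L    L    W
a=5:    L    L    W    W    L    L    W
a=6:    W    W    L    L    W    W    L
Cells with no legal move (terminal, hence L): (0,0), (0,1), (1,0), (1,1).
The remaining L cells, each justified by listing all of its moves:
(0,4): only reaches (0,2)(W), which is W → L
(0,5): only reaches (0,3)(W), which is W → L
(1,4): only reaches (1,2)(W), which is W → L
(1,5): only reaches (1,3)(W), which is W → L
(2,2): only reaches (0,2)(W), (2,0)(W), all W → L
(2,3): only reaches (0,3)(W), (2,1)(W), all W → L
(2,6): only reaches (0,6)(W), (2,4)(W), all W → L
(3,2): only reaches (1,2)(W), (3,0)(W), all W → L
(3,3): only reaches (1,3)(W), (3,1)(W), all W → L
(3,6): only reaches (1,6)(W), (3,4)(W), all W → L
(4,0): only reaches (2,0)(W), which is W → L
(4,1): only reaches (2,1)(W), which is W → L
(4,4): only reaches (2,4)(W), (4,2)(W), all W → L
(4,5): only reaches (2,5)(W), (4,3)(W), all W → L
(5,0): only reaches (3,0)(W), which is W → L
(5,1): only reaches (3,1)(W), which is W → L
(5,4): only reaches (3,4)(W), (5,2)(W), all W → L
(5,5): only reaches (3,5)(W), (5,3)(W), all W → L
(6,2): only reaches (4,2)(W), (6,0)(W), all W → L
(6,3): only reaches (4,3)(W), (6,1)(W), all W → L
(6,6): only reaches (4,6)(W), (6,4)(W), all W → L
Every other cell has at least one move into one of the L cells above, so it is W.
(4,6): the move to (2,6) reaches an L cell, so W
(6,6): one of the L cells justified above, so L
(1,2): the move to (1,0) reaches an L cell, so W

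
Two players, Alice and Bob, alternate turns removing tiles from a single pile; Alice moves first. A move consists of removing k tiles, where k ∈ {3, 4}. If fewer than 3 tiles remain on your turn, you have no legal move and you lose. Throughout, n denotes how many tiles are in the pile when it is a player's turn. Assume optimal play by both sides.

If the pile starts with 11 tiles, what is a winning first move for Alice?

Remove 3, leaving 8.

Work bottom-up. With no move the player to move loses. Otherwise the position is W if at least one move leads to an L position for the opponent, and L if every move leads to a W.
n=0: no move → L
n=1: no move → L
n=2: no move → L
n=3: reaches L-position 0 → W
n=4: reaches L-position 1 → W
n=5: reaches L-position 2 → W
n=6: reaches L-position 2 → W
n=7: only reaches 4(W), 3(W), all W → L
n=8: only reaches 5(W), 4(W), all W → L
n=9: only reaches 6(W), 5(W), all W → L
n=10: reaches L-position 7 → W
n=11: reaches L-position 8 → W
From 11, the L positions reachable in one move are: 8, 7. Any move reaching one of these is winning.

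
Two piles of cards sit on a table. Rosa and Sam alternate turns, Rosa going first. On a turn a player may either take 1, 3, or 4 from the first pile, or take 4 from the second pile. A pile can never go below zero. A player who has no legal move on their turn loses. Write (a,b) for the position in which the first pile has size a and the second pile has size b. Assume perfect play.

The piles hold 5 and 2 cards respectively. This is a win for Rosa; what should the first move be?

Label each position W (a win for the player to move) or L (a loss). A position with no legal move is L; any other position is W exactly when some move reaches an L, and L when every move reaches a W.
No move ever increases a pile, so every position that can arise here has a ≤ 5 and b ≤ 2; it is enough to label the cells with 0 ≤ a ≤ 5 and 0 ≤ b ≤ 2.
Every move lowers a or b (never raises either), so fill the grid row by row in increasing a, and left to right within a row: each cell's successors are then already labelled.
      b=0  b=1  b=2
a=0:    L    L    L
a=1:    W    W    W
a=2:    L    L    L
a=3:    W    W    W
a=4:    W    W    W
a=5:    W    W    W
Cells with no legal move (terminal, hence L): (0,0), (0,1), (0,2).
The remaining L cells, each justified by listing all of its moves:
(2,0): L (sole option (1,0)(W) is W)
(2,1): L (sole option (1,1)(W) is W)
(2,2): L (sole option (1,2)(W) is W)
Every other cell has at least one move into one of the L cells above, so it is W.
From (5,2), the L positions reachable in one move are: (2,2).

Move to (2,2).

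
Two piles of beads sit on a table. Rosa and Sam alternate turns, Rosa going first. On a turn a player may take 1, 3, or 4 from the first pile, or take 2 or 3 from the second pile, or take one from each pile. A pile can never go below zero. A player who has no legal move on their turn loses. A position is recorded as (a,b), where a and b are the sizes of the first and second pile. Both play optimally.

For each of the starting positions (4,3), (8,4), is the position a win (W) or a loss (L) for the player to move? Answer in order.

(4,3): W, (8,4): L

Compute win/loss labels from the base case upward. A position with no move is L. Any other position is W if it can reach an L in one move, else L.
No move ever increases a pile, so every position that can arise here has a ≤ 8 and b ≤ 4; it is enough to label the cells with 0 ≤ a ≤ 8 and 0 ≤ b ≤ 4.
Every move lowers a or b (never raises either), so fill the grid row by row in increasing a, and left to right within a row: each cell's successors are then already labelled.
      b=0  b=1  b=2  b=3  b=4
a=0:    L    L    W    W    W
a=1:    W    W    W    L    L
a=2:    L    L    W    W    W
a=3:    W    W    W    L    L
a=4:    W    W    L    W    W
a=5:    W    W    W    W    W
a=6:    W    W    L    W    W
a=7:    L    L    W    W    W
a=8:    W    W    W    L    L
Cells with no legal move (terminal, hence L): (0,0), (0,1).
The remaining L cells, each justified by listing all of its moves:
(1,3): only reaches (0,3)(W), (1,1)(W), (1,0)(W), (0,2)(W), all W → L
(1,4): only reaches (0,4)(W), (1,2)(W), (1,1)(W), (0,3)(W), all W → L
(2,0): only reaches (1,0)(W), which is W → L
(2,1): only reaches (1,1)(W), (1,0)(W), all W → L
(3,3): only reaches (2,3)(W), (0,3)(W), (3,1)(W), (3,0)(W), (2,2)(W), all W → L
(3,4): only reaches (2,4)(W), (0,4)(W), (3,2)(W), (3,1)(W), (2,3)(W), all W → L
(4,2): only reaches (3,2)(W), (1,2)(W), (0,2)(W), (4,0)(W), (3,1)(W), all W → L
(6,2): only reaches (5,2)(W), (3,2)(W), (2,2)(W), (6,0)(W), (5,1)(W), all W → L
(7,0): only reaches (6,0)(W), (4,0)(W), (3,0)(W), all W → L
(7,1): only reaches (6,1)(W), (4,1)(W), (3,1)(W), (6,0)(W), all W → L
(8,3): only reaches (7,3)(W), (5,3)(W), (4,3)(W), (8,1)(W), (8,0)(W), (7,2)(W), all W → L
(8,4): only reaches (7,4)(W), (5,4)(W), (4,4)(W), (8,2)(W), (8,1)(W), (7,3)(W), all W → L
Every other cell has at least one move into one of the L cells above, so it is W.
(4,3): the move to (3,3) reaches an L cell, so W
(8,4): one of the L cells justified above, so L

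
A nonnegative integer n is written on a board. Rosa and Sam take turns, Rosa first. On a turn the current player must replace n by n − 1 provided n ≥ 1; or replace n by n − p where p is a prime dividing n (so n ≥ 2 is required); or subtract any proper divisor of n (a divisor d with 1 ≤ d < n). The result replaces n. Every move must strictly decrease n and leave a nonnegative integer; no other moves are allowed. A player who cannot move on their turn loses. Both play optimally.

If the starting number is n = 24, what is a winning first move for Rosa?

Compute win/loss labels from the base case upward. A position with no move is L. Any other position is W if it can reach an L in one move, else L.
n=0: no move → L
n=1: can move to 0, which is L ⇒ W
n=2: can move to 0, which is L ⇒ W
n=3: can move to 0, which is L ⇒ W
n=4: moves to 2(W), 3(W); every one is W ⇒ L
n=5: can move to 0, which is L ⇒ W
n=6: can move to 4, which is L ⇒ W
n=7: can move to 0, which is L ⇒ W
n=8: can move to 4, which is L ⇒ W
n=9: moves to 6(W), 8(W); every one is W ⇒ L
n=10: can move to 9, which is L ⇒ W
n=11: can move to 0, which is L ⇒ W
n=12: can move to 9, which is L ⇒ W
n=13: can move to 0, which is L ⇒ W
n=14: moves to 7(W), 12(W), 13(W); every one is W ⇒ L
n=15: can move to 14, which is L ⇒ W
n=16: can move to 14, which is L ⇒ W
n=17: can move to 0, which is L ⇒ W
n=18: can move to 9, which is L ⇒ W
n=19: can move to 0, which is L ⇒ W
n=20: moves to 10(W), 15(W), 16(W), 18(W), 19(W); every one is W ⇒ L
n=21: can move to 14, which is L ⇒ W
n=22: can move to 20, which is L ⇒ W
n=23: can move to 0, which is L ⇒ W
n=24: can move to 20, which is L ⇒ W
From 24, the L positions reachable in one move are: 20.

Move to 20.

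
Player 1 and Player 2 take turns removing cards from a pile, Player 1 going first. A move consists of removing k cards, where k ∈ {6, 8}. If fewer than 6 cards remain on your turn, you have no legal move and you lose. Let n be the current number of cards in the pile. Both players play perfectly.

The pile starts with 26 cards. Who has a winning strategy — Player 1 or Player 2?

Player 1 wins.

Use the standard recursion: the mover loses at a terminal position; elsewhere, the mover wins exactly when some move hands the opponent an L position.
n=0: no move → L
n=1: no move → L
n=2: no move → L
n=3: no move → L
n=4: no move → L
n=5: no move → L
n=6: reaches L-position 0 → W
n=7: reaches L-position 1 → W
n=8: reaches L-position 2 → W
n=9: reaches L-position 3 → W
n=10: reaches L-position 4 → W
n=11: reaches L-position 5 → W
n=12: reaches L-position 4 → W
n=13: reaches L-position 5 → W
n=14: only reaches 8(W), 6(W), all W → L
n=15: only reaches 9(W), 7(W), all W → L
n=16: only reaches 10(W), 8(W), all W → L
n=17: only reaches 11(W), 9(W), all W → L
n=18: only reaches 12(W), 10(W), all W → L
n=19: only reaches 13(W), 11(W), all W → L
n=20: reaches L-position 14 → W
n=21: reaches L-position 15 → W
n=22: reaches L-position 16 → W
n=23: reaches L-position 17 → W
n=24: reaches L-position 18 → W
n=25: reaches L-position 19 → W
n=26: reaches L-position 18 → W
From 26 Player 1 can remove 8, leaving 18, reaching an L position.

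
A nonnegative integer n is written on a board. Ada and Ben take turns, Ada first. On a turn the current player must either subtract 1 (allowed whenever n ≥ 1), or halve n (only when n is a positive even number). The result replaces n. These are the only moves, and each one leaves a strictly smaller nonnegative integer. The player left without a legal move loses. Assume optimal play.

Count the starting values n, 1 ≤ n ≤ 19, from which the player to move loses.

Build the W/L table. Terminal = L. A non-terminal position is W if it has a move to some L; otherwise it is L.
n=0: no move → L
n=1: can move to 0, which is L ⇒ W
n=2: the only move is to 1(W), a W ⇒ L
n=3: can move to 2, which is L ⇒ W
n=4: can move to 2, which is L ⇒ W
n=5: the only move is to 4(W), a W ⇒ L
n=6: can move to 5, which is L ⇒ W
n=7: the only move is to 6(W), a W ⇒ L
n=8: can move to 7, which is L ⇒ W
n=9: the only move is to 8(W), a W ⇒ L
n=10: can move to 5, which is L ⇒ W
n=11: the only move is to 10(W), a W ⇒ L
n=12: can move to 11, which is L ⇒ W
n=13: the only move is to 12(W), a W ⇒ L
n=14: can move to 7, which is L ⇒ W
n=15: the only move is to 14(W), a W ⇒ L
n=16: can move to 15, which is L ⇒ W
n=17: the only move is to 16(W), a W ⇒ L
n=18: can move to 9, which is L ⇒ W
n=19: the only move is to 18(W), a W ⇒ L
L entries with 1 ≤ n ≤ 19 (n=0 is outside the asked range and is not counted): n = 2, 5, 7, 9, 11, 13, 15, 17, 19; that makes 9.

9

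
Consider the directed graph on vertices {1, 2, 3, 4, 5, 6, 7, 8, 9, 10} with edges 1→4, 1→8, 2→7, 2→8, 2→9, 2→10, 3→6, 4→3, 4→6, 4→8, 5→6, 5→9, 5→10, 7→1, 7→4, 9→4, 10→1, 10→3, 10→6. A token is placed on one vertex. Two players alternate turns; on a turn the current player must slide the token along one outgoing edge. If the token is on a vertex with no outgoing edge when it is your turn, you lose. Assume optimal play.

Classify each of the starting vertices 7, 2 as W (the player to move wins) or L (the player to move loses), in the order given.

Compute win/loss labels from the base case upward. A position with no move is L. Any other position is W if it can reach an L in one move, else L.
Every edge goes from a vertex to one that appears earlier in the order 8, 6, 3, 4, 1, 10, 9, 5, 7, 2, so processing vertices in that order labels each vertex after all of its successors.
8: no outgoing edge → L
6: no outgoing edge → L
3: reaches L-position 6 → W
4: reaches L-position 6 → W
1: reaches L-position 8 → W
10: reaches L-position 6 → W
9: only reaches 4(W), which is W → L
5: reaches L-position 9 → W
7: only reaches 1(W), 4(W), all W → L
2: reaches L-position 7 → W

7: L, 2: W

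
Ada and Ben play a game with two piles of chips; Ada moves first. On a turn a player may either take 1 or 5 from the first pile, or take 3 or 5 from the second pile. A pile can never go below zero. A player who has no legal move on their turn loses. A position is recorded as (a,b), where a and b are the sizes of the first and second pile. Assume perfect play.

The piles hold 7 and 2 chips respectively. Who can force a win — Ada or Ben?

Ada wins.

Classify positions by backward induction: terminal positions (no move available) are L. From any other position, the mover wins iff some move reaches an L.
No move ever increases a pile, so every position that can arise here has a ≤ 7 and b ≤ 2; it is enough to label the cells with 0 ≤ a ≤ 7 and 0 ≤ b ≤ 2.
Every move lowers a or b (never raises either), so fill the grid row by row in increasing a, and left to right within a row: each cell's successors are then already labelled.
      b=0  b=1  b=2
a=0:    L    L    L
a=1:    W    W    W
a=2:    L    L    L
a=3:    W    W    W
a=4:    L    L    L
a=5:    W    W    W
a=6:    L    L    L
a=7:    W    W    W
Cells with no legal move (terminal, hence L): (0,0), (0,1), (0,2).
The remaining L cells, each justified by listing all of its moves:
(2,0): only reaches (1,0)(W), which is W → L
(2,1): only reaches (1,1)(W), which is W → L
(2,2): only reaches (1,2)(W), which is W → L
(4,0): only reaches (3,0)(W), which is W → L
(4,1): only reaches (3,1)(W), which is W → L
(4,2): only reaches (3,2)(W), which is W → L
(6,0): only reaches (5,0)(W), (1,0)(W), all W → L
(6,1): only reaches (5,1)(W), (1,1)(W), all W → L
(6,2): only reaches (5,2)(W), (1,2)(W), all W → L
Every other cell has at least one move into one of the L cells above, so it is W.
The starting position (7,2) is W: Ada should move to (6,2), handing over an L position.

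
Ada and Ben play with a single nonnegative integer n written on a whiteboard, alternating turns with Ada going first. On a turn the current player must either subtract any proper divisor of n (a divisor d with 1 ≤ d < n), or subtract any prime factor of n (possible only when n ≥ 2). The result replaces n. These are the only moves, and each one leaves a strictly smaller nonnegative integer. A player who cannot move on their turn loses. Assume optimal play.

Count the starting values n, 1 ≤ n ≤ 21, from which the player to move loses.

Use the standard recursion: the mover loses at a terminal position; elsewhere, the mover wins exactly when some move hands the opponent an L position.
n=0: no move → L
n=1: no move → L
n=2: W (go to 0, an L position)
n=3: W (go to 0, an L position)
n=4: L (options 2(W), 3(W) are all W)
n=5: W (go to 0, an L position)
n=6: W (go to 4, an L position)
n=7: W (go to 0, an L position)
n=8: W (go to 4, an L position)
n=9: L (options 6(W), 8(W) are all W)
n=10: W (go to 9, an L position)
n=11: W (go to 0, an L position)
n=12: W (go to 9, an L position)
n=13: W (go to 0, an L position)
n=14: L (options 7(W), 12(W), 13(W) are all W)
n=15: W (go to 14, an L position)
n=16: W (go to 14, an L position)
n=17: W (go to 0, an L position)
n=18: W (go to 9, an L position)
n=19: W (go to 0, an L position)
n=20: L (options 10(W), 15(W), 16(W), 18(W), 19(W) are all W)
n=21: W (go to 14, an L position)
L entries with 1 ≤ n ≤ 21 (n=0 is outside the asked range and is not counted): n = 1, 4, 9, 14, 20; that makes 5.

5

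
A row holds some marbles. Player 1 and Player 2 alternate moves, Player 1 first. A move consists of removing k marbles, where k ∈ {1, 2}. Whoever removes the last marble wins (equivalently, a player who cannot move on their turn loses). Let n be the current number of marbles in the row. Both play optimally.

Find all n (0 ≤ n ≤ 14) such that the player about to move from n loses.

0, 3, 6, 9, 12

Compute win/loss labels from the base case upward. A position with no move is L. Any other position is W if it can reach an L in one move, else L.
n=0: no move → L
n=1: W (go to 0, an L position)
n=2: W (go to 0, an L position)
n=3: L (options 2(W), 1(W) are all W)
n=4: W (go to 3, an L position)
n=5: W (go to 3, an L position)
n=6: L (options 5(W), 4(W) are all W)
n=7: W (go to 6, an L position)
n=8: W (go to 6, an L position)
n=9: L (options 8(W), 7(W) are all W)
n=10: W (go to 9, an L position)
n=11: W (go to 9, an L position)
n=12: L (options 11(W), 10(W) are all W)
n=13: W (go to 12, an L position)
n=14: W (go to 12, an L position)
Reading off the rows marked L gives the requested list; there are 5 such values of n.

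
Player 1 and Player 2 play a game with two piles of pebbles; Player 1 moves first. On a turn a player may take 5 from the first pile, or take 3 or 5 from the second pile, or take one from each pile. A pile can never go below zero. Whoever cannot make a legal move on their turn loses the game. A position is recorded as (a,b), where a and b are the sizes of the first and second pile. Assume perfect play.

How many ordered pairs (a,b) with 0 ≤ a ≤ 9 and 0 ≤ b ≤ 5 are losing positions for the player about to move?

26

Use the standard recursion: the mover loses at a terminal position; elsewhere, the mover wins exactly when some move hands the opponent an L position.
Every move lowers a or b (never raises either), so fill the grid row by row in increasing a, and left to right within a row: each cell's successors are then already labelled.
      b=0  b=1  b=2  b=3  b=4  b=5
a=0:    L    L    L    W    W    W
a=1:    L    W    W    W    L    W
a=2:    L    W    L    W    L    W
a=3:    L    W    L    W    L    W
a=4:    L    W    L    W    L    W
a=5:    W    W    W    W    L    W
a=6:    W    L    L    L    W    W
a=7:    W    L    W    W    W    L
a=8:    W    L    W    L    W    L
a=9:    W    L    W    L    W    L
Cells with no legal move (terminal, hence L): (0,0), (0,1), (0,2), (1,0), (2,0), (3,0), (4,0).
The remaining L cells, each justified by listing all of its moves:
(1,4): →(1,1)(W), (0,3)(W) — all W, so L
(2,2): →(1,1)(W) only, which is W, so L
(2,4): →(2,1)(W), (1,3)(W) — all W, so L
(3,2): →(2,1)(W) only, which is W, so L
(3,4): →(3,1)(W), (2,3)(W) — all W, so L
(4,2): →(3,1)(W) only, which is W, so L
(4,4): →(4,1)(W), (3,3)(W) — all W, so L
(5,4): →(0,4)(W), (5,1)(W), (4,3)(W) — all W, so L
(6,1): →(1,1)(W), (5,0)(W) — all W, so L
(6,2): →(1,2)(W), (5,1)(W) — all W, so L
(6,3): →(1,3)(W), (6,0)(W), (5,2)(W) — all W, so L
(7,1): →(2,1)(W), (6,0)(W) — all W, so L
(7,5): →(2,5)(W), (7,2)(W), (7,0)(W), (6,4)(W) — all W, so L
(8,1): →(3,1)(W), (7,0)(W) — all W, so L
(8,3): →(3,3)(W), (8,0)(W), (7,2)(W) — all W, so L
(8,5): →(3,5)(W), (8,2)(W), (8,0)(W), (7,4)(W) — all W, so L
(9,1): →(4,1)(W), (8,0)(W) — all W, so L
(9,3): →(4,3)(W), (9,0)(W), (8,2)(W) — all W, so L
(9,5): →(4,5)(W), (9,2)(W), (9,0)(W), (8,4)(W) — all W, so L
Every other cell has at least one move into one of the L cells above, so it is W.
L cells per row: a=0: 3, a=1: 2, a=2: 3, a=3: 3, a=4: 3, a=5: 1, a=6: 3, a=7: 2, a=8: 3, a=9: 3; total 26.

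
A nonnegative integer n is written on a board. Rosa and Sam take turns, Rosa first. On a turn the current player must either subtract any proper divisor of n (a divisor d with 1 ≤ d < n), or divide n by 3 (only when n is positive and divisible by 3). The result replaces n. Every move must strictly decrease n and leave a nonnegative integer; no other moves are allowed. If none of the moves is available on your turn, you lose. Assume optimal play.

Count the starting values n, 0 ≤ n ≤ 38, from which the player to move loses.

15

Classify positions by backward induction: terminal positions (no move available) are L. From any other position, the mover wins iff some move reaches an L.
n=0: no move → L
n=1: no move → L
n=2: reaches L-position 1 → W
n=3: reaches L-position 1 → W
n=4: only reaches 2(W), 3(W), all W → L
n=5: reaches L-position 4 → W
n=6: reaches L-position 4 → W
n=7: only reaches 6(W), which is W → L
n=8: reaches L-position 4 → W
n=9: only reaches 3(W), 6(W), 8(W), all W → L
n=10: reaches L-position 9 → W
n=11: only reaches 10(W), which is W → L
n=12: reaches L-position 4 → W
n=13: only reaches 12(W), which is W → L
n=14: reaches L-position 7 → W
n=15: only reaches 5(W), 10(W), 12(W), 14(W), all W → L
n=16: reaches L-position 15 → W
n=17: only reaches 16(W), which is W → L
n=18: reaches L-position 9 → W
n=19: only reaches 18(W), which is W → L
n=20: reaches L-position 15 → W
n=21: reaches L-position 7 → W
n=22: reaches L-position 11 → W
n=23: only reaches 22(W), which is W → L
n=24: reaches L-position 23 → W
n=25: only reaches 20(W), 24(W), all W → L
n=26: reaches L-position 13 → W
n=27: reaches L-position 9 → W
n=28: only reaches 14(W), 21(W), 24(W), 26(W), 27(W), all W → L
n=29: reaches L-position 28 → W
n=30: reaches L-position 15 → W
n=31: only reaches 30(W), which is W → L
n=32: reaches L-position 28 → W
n=33: reaches L-position 11 → W
n=34: reaches L-position 17 → W
n=35: reaches L-position 28 → W
n=36: only reaches 12(W), 18(W), 24(W), 27(W), 30(W), 32(W), 33(W), 34(W), 35(W), all W → L
n=37: reaches L-position 36 → W
n=38: reaches L-position 19 → W
L entries with 0 ≤ n ≤ 38: n = 0, 1, 4, 7, 9, 11, 13, 15, 17, 19, 23, 25, 28, 31, 36; that makes 15.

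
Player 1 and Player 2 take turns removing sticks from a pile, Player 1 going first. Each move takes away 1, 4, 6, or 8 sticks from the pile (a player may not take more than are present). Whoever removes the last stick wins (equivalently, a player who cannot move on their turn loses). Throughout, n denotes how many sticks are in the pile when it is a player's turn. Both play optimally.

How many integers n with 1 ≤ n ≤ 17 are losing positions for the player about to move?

Label each position W (a win for the player to move) or L (a loss). A position with no legal move is L; any other position is W exactly when some move reaches an L, and L when every move reaches a W.
n=0: no move → L
n=1: W (go to 0, an L position)
n=2: L (sole option 1(W) is W)
n=3: W (go to 2, an L position)
n=4: W (go to 0, an L position)
n=5: L (options 4(W), 1(W) are all W)
n=6: W (go to 5, an L position)
n=7: L (options 6(W), 3(W), 1(W) are all W)
n=8: W (go to 7, an L position)
n=9: W (go to 5, an L position)
n=10: W (go to 2, an L position)
n=11: W (go to 7, an L position)
n=12: L (options 11(W), 8(W), 6(W), 4(W) are all W)
n=13: W (go to 12, an L position)
n=14: L (options 13(W), 10(W), 8(W), 6(W) are all W)
n=15: W (go to 14, an L position)
n=16: W (go to 12, an L position)
n=17: L (options 16(W), 13(W), 11(W), 9(W) are all W)
L entries with 1 ≤ n ≤ 17 (n=0 is outside the asked range and is not counted): n = 2, 5, 7, 12, 14, 17; that makes 6.

6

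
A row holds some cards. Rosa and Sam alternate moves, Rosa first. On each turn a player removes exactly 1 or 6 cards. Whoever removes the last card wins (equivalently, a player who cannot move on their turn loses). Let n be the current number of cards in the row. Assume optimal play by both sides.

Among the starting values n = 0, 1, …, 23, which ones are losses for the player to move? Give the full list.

0, 2, 4, 7, 9, 11, 14, 16, 18, 21, 23

Classify positions by backward induction: terminal positions (no move available) are L. From any other position, the mover wins iff some move reaches an L.
n=0: no move → L
n=1: W (go to 0, an L position)
n=2: L (sole option 1(W) is W)
n=3: W (go to 2, an L position)
n=4: L (sole option 3(W) is W)
n=5: W (go to 4, an L position)
n=6: W (go to 0, an L position)
n=7: L (options 6(W), 1(W) are all W)
n=8: W (go to 7, an L position)
n=9: L (options 8(W), 3(W) are all W)
n=10: W (go to 9, an L position)
n=11: L (options 10(W), 5(W) are all W)
n=12: W (go to 11, an L position)
n=13: W (go to 7, an L position)
n=14: L (options 13(W), 8(W) are all W)
n=15: W (go to 14, an L position)
n=16: L (options 15(W), 10(W) are all W)
n=17: W (go to 16, an L position)
n=18: L (options 17(W), 12(W) are all W)
n=19: W (go to 18, an L position)
n=20: W (go to 14, an L position)
n=21: L (options 20(W), 15(W) are all W)
n=22: W (go to 21, an L position)
n=23: L (options 22(W), 17(W) are all W)
Reading off the rows marked L gives the requested list; there are 11 such values of n.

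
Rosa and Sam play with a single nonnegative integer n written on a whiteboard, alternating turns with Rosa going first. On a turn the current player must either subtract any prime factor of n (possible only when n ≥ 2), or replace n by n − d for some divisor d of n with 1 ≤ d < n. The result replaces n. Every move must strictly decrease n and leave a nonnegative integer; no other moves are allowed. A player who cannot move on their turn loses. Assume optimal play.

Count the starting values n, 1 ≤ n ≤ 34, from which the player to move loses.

Compute win/loss labels from the base case upward. A position with no move is L. Any other position is W if it can reach an L in one move, else L.
n=0: no move → L
n=1: no move → L
n=2: W (go to 0, an L position)
n=3: W (go to 0, an L position)
n=4: L (options 2(W), 3(W) are all W)
n=5: W (go to 0, an L position)
n=6: W (go to 4, an L position)
n=7: W (go to 0, an L position)
n=8: W (go to 4, an L position)
n=9: L (options 6(W), 8(W) are all W)
n=10: W (go to 9, an L position)
n=11: W (go to 0, an L position)
n=12: W (go to 9, an L position)
n=13: W (go to 0, an L position)
n=14: L (options 7(W), 12(W), 13(W) are all W)
n=15: W (go to 14, an L position)
n=16: W (go to 14, an L position)
n=17: W (go to 0, an L position)
n=18: W (go to 9, an L position)
n=19: W (go to 0, an L position)
n=20: L (options 10(W), 15(W), 16(W), 18(W), 19(W) are all W)
n=21: W (go to 14, an L position)
n=22: W (go to 20, an L position)
n=23: W (go to 0, an L position)
n=24: W (go to 20, an L position)
n=25: W (go to 20, an L position)
n=26: L (options 13(W), 24(W), 25(W) are all W)
n=27: W (go to 26, an L position)
n=28: W (go to 14, an L position)
n=29: W (go to 0, an L position)
n=30: W (go to 20, an L position)
n=31: W (go to 0, an L position)
n=32: L (options 16(W), 24(W), 28(W), 30(W), 31(W) are all W)
n=33: W (go to 32, an L position)
n=34: W (go to 32, an L position)
L entries with 1 ≤ n ≤ 34 (n=0 is outside the asked range and is not counted): n = 1, 4, 9, 14, 20, 26, 32; that makes 7.

7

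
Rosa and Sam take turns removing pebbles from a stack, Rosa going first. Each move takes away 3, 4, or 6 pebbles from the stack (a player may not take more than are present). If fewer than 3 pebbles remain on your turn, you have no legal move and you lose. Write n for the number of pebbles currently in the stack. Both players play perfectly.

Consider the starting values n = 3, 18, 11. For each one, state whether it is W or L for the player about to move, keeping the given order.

3: W, 18: L, 11: L

Compute win/loss labels from the base case upward. A position with no move is L. Any other position is W if it can reach an L in one move, else L.
n=0: no move → L
n=1: no move → L
n=2: no move → L
n=3: →0(L), so W
n=4: →1(L), so W
n=5: →2(L), so W
n=6: →2(L), so W
n=7: →1(L), so W
n=8: →2(L), so W
n=9: →6(W), 5(W), 3(W) — all W, so L
n=10: →7(W), 6(W), 4(W) — all W, so L
n=11: →8(W), 7(W), 5(W) — all W, so L
n=12: →9(L), so W
n=13: →10(L), so W
n=14: →11(L), so W
n=15: →11(L), so W
n=16: →10(L), so W
n=17: →11(L), so W
n=18: →15(W), 14(W), 12(W) — all W, so L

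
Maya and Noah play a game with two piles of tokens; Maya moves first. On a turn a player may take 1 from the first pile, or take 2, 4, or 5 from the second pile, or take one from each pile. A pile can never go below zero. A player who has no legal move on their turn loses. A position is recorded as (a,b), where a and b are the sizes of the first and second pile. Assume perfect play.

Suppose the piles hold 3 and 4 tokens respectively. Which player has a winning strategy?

Positions with no move are L. A position that does have a move is losing for the player to move precisely when every available move leads to a winning position for the opponent. Fill in the labels:
No move ever increases a pile, so every position that can arise here has a ≤ 3 and b ≤ 4; it is enough to label the cells with 0 ≤ a ≤ 3 and 0 ≤ b ≤ 4.
Every move lowers a or b (never raises either), so fill the grid row by row in increasing a, and left to right within a row: each cell's successors are then already labelled.
      b=0  b=1  b=2  b=3  b=4
a=0:    L    L    W    W    W
a=1:    W    W    W    L    L
a=2:    L    L    W    W    W
a=3:    W    W    W    L    L
Cells with no legal move (terminal, hence L): (0,0), (0,1).
The remaining L cells, each justified by listing all of its moves:
(1,3): moves to (0,3)(W), (1,1)(W), (0,2)(W); every one is W ⇒ L
(1,4): moves to (0,4)(W), (1,2)(W), (1,0)(W), (0,3)(W); every one is W ⇒ L
(2,0): the only move is to (1,0)(W), a W ⇒ L
(2,1): moves to (1,1)(W), (1,0)(W); every one is W ⇒ L
(3,3): moves to (2,3)(W), (3,1)(W), (2,2)(W); every one is W ⇒ L
(3,4): moves to (2,4)(W), (3,2)(W), (3,0)(W), (2,3)(W); every one is W ⇒ L
Every other cell has at least one move into one of the L cells above, so it is W.
The starting position (3,4) is L: whatever Maya does, the opponent receives a W position.

Noah wins.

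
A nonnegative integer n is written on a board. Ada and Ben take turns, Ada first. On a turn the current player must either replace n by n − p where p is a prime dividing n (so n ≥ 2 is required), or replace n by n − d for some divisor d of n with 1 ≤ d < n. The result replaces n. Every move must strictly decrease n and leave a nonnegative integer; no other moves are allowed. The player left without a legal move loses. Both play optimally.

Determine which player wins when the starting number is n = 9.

Positions with no move are L. A position that does have a move is losing for the player to move precisely when every available move leads to a winning position for the opponent. Fill in the labels:
n=0: no move → L
n=1: no move → L
n=2: W (go to 0, an L position)
n=3: W (go to 0, an L position)
n=4: L (options 2(W), 3(W) are all W)
n=5: W (go to 0, an L position)
n=6: W (go to 4, an L position)
n=7: W (go to 0, an L position)
n=8: W (go to 4, an L position)
n=9: L (options 6(W), 8(W) are all W)
Every move from 9 reaches a W position, so the mover loses.

Ben wins.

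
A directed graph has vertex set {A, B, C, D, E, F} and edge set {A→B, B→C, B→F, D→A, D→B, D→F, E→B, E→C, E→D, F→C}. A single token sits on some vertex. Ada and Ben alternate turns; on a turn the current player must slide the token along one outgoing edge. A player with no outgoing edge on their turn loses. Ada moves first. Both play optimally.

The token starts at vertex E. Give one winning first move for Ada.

Work bottom-up. With no move the player to move loses. Otherwise the position is W if at least one move leads to an L position for the opponent, and L if every move leads to a W.
Every edge goes from a vertex to one that appears earlier in the order C, F, B, A, D, E, so processing vertices in that order labels each vertex after all of its successors.
C: no outgoing edge → L
F: can move to C, which is L ⇒ W
B: can move to C, which is L ⇒ W
A: the only move is to B(W), a W ⇒ L
D: can move to A, which is L ⇒ W
E: can move to C, which is L ⇒ W
From E, the L positions reachable in one move are: C.

Move to C.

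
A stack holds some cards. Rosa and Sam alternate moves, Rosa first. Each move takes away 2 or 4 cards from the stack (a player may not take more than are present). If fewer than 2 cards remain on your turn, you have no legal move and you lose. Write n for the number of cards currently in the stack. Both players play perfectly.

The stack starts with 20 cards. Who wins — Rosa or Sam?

Build the W/L table. Terminal = L. A non-terminal position is W if it has a move to some L; otherwise it is L.
n=0: no move → L
n=1: no move → L
n=2: →0(L), so W
n=3: →1(L), so W
n=4: →0(L), so W
n=5: →1(L), so W
n=6: →4(W), 2(W) — all W, so L
n=7: →5(W), 3(W) — all W, so L
n=8: →6(L), so W
n=9: →7(L), so W
n=10: →6(L), so W
n=11: →7(L), so W
n=12: →10(W), 8(W) — all W, so L
n=13: →11(W), 9(W) — all W, so L
n=14: →12(L), so W
n=15: →13(L), so W
n=16: →12(L), so W
n=17: →13(L), so W
n=18: →16(W), 14(W) — all W, so L
n=19: →17(W), 15(W) — all W, so L
n=20: →18(L), so W
From 20 Rosa can remove 2, leaving 18, reaching an L position.

Rosa wins.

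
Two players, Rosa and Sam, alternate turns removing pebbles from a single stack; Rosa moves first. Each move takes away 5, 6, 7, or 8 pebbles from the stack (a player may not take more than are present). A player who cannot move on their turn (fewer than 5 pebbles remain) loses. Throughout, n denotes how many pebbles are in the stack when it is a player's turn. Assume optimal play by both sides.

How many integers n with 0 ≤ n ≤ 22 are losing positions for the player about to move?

Use the standard recursion: the mover loses at a terminal position; elsewhere, the mover wins exactly when some move hands the opponent an L position.
n=0: no move → L
n=1: no move → L
n=2: no move → L
n=3: no move → L
n=4: no move → L
n=5: W (go to 0, an L position)
n=6: W (go to 1, an L position)
n=7: W (go to 2, an L position)
n=8: W (go to 3, an L position)
n=9: W (go to 4, an L position)
n=10: W (go to 4, an L position)
n=11: W (go to 4, an L position)
n=12: W (go to 4, an L position)
n=13: L (options 8(W), 7(W), 6(W), 5(W) are all W)
n=14: L (options 9(W), 8(W), 7(W), 6(W) are all W)
n=15: L (options 10(W), 9(W), 8(W), 7(W) are all W)
n=16: L (options 11(W), 10(W), 9(W), 8(W) are all W)
n=17: L (options 12(W), 11(W), 10(W), 9(W) are all W)
n=18: W (go to 13, an L position)
n=19: W (go to 14, an L position)
n=20: W (go to 15, an L position)
n=21: W (go to 16, an L position)
n=22: W (go to 17, an L position)
L entries with 0 ≤ n ≤ 22: n = 0, 1, 2, 3, 4, 13, 14, 15, 16, 17; that makes 10.

10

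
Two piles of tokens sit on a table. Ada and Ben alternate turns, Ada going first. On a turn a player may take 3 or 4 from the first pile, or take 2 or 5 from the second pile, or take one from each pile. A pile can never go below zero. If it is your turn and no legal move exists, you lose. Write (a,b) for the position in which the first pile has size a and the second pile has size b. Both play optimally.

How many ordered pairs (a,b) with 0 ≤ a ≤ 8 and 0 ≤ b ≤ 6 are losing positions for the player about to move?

Work bottom-up. With no move the player to move loses. Otherwise the position is W if at least one move leads to an L position for the opponent, and L if every move leads to a W.
Every move lowers a or b (never raises either), so fill the grid row by row in increasing a, and left to right within a row: each cell's successors are then already labelled.
      b=0  b=1  b=2  b=3  b=4  b=5  b=6
a=0:    L    L    W    W    L    W    W
a=1:    L    W    W    L    L    W    W
a=2:    L    W    W    L    W    W    L
a=3:    W    W    L    L    W    W    L
a=4:    W    W    L    W    W    L    L
a=5:    W    L    L    W    W    L    W
a=6:    W    L    W    W    L    L    W
a=7:    L    L    W    W    L    W    W
a=8:    L    W    W    L    L    W    W
Cells with no legal move (terminal, hence L): (0,0), (0,1), (1,0), (2,0).
The remaining L cells, each justified by listing all of its moves:
(0,4): L (sole option (0,2)(W) is W)
(1,3): L (options (1,1)(W), (0,2)(W) are all W)
(1,4): L (options (1,2)(W), (0,3)(W) are all W)
(2,3): L (options (2,1)(W), (1,2)(W) are all W)
(2,6): L (options (2,4)(W), (2,1)(W), (1,5)(W) are all W)
(3,2): L (options (0,2)(W), (3,0)(W), (2,1)(W) are all W)
(3,3): L (options (0,3)(W), (3,1)(W), (2,2)(W) are all W)
(3,6): L (options (0,6)(W), (3,4)(W), (3,1)(W), (2,5)(W) are all W)
(4,2): L (options (1,2)(W), (0,2)(W), (4,0)(W), (3,1)(W) are all W)
(4,5): L (options (1,5)(W), (0,5)(W), (4,3)(W), (4,0)(W), (3,4)(W) are all W)
(4,6): L (options (1,6)(W), (0,6)(W), (4,4)(W), (4,1)(W), (3,5)(W) are all W)
(5,1): L (options (2,1)(W), (1,1)(W), (4,0)(W) are all W)
(5,2): L (options (2,2)(W), (1,2)(W), (5,0)(W), (4,1)(W) are all W)
(5,5): L (options (2,5)(W), (1,5)(W), (5,3)(W), (5,0)(W), (4,4)(W) are all W)
(6,1): L (options (3,1)(W), (2,1)(W), (5,0)(W) are all W)
(6,4): L (options (3,4)(W), (2,4)(W), (6,2)(W), (5,3)(W) are all W)
(6,5): L (options (3,5)(W), (2,5)(W), (6,3)(W), (6,0)(W), (5,4)(W) are all W)
(7,0): L (options (4,0)(W), (3,0)(W) are all W)
(7,1): L (options (4,1)(W), (3,1)(W), (6,0)(W) are all W)
(7,4): L (options (4,4)(W), (3,4)(W), (7,2)(W), (6,3)(W) are all W)
(8,0): L (options (5,0)(W), (4,0)(W) are all W)
(8,3): L (options (5,3)(W), (4,3)(W), (8,1)(W), (7,2)(W) are all W)
(8,4): L (options (5,4)(W), (4,4)(W), (8,2)(W), (7,3)(W) are all W)
Every other cell has at least one move into one of the L cells above, so it is W.
L cells per row: a=0: 3, a=1: 3, a=2: 3, a=3: 3, a=4: 3, a=5: 3, a=6: 3, a=7: 3, a=8: 3; total 27.

27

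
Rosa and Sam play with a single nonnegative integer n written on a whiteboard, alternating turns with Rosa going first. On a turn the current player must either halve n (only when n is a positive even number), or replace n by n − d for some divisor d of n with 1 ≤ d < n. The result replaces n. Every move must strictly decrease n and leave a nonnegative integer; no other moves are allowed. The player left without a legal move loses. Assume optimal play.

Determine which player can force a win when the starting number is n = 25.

Sam wins.

Positions with no move are L. A position that does have a move is losing for the player to move precisely when every available move leads to a winning position for the opponent. Fill in the labels:
n=0: no move → L
n=1: no move → L
n=2: can move to 1, which is L ⇒ W
n=3: the only move is to 2(W), a W ⇒ L
n=4: can move to 3, which is L ⇒ W
n=5: the only move is to 4(W), a W ⇒ L
n=6: can move to 3, which is L ⇒ W
n=7: the only move is to 6(W), a W ⇒ L
n=8: can move to 7, which is L ⇒ W
n=9: moves to 6(W), 8(W); every one is W ⇒ L
n=10: can move to 5, which is L ⇒ W
n=11: the only move is to 10(W), a W ⇒ L
n=12: can move to 9, which is L ⇒ W
n=13: the only move is to 12(W), a W ⇒ L
n=14: can move to 7, which is L ⇒ W
n=15: moves to 10(W), 12(W), 14(W); every one is W ⇒ L
n=16: can move to 15, which is L ⇒ W
n=17: the only move is to 16(W), a W ⇒ L
n=18: can move to 9, which is L ⇒ W
n=19: the only move is to 18(W), a W ⇒ L
n=20: can move to 15, which is L ⇒ W
n=21: moves to 14(W), 18(W), 20(W); every one is W ⇒ L
n=22: can move to 11, which is L ⇒ W
n=23: the only move is to 22(W), a W ⇒ L
n=24: can move to 21, which is L ⇒ W
n=25: moves to 20(W), 24(W); every one is W ⇒ L
Every move from 25 reaches a W position, so the mover loses.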